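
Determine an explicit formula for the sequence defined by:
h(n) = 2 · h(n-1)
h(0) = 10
Pure geometric recurrence with ratio 2.
By induction h(n) = h(0) · (2)^n = 10 \cdot 2^{n}.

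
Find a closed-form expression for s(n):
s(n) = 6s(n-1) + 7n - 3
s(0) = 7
First-order linear with linear forcing.
Homogeneous solution: s_h(n) = A·(6)^n.
Try particular s_p(n) = pn + q. Substituting:
  pn + q = 6(p(n-1) + q) + 7n - 3.
Matching the n-coefficient: p = 6p + 7 ⇒ p = - \frac{7}{5}.
Matching constants: q = -6p + 6q - 3 ⇒ q = - \frac{27}{25}.
General: s(n) = A·(6)^n - \frac{7 n}{5} - \frac{27}{25}.
Apply s(0) = 7: A - \frac{27}{25} = 7 ⇒ A = \frac{202}{25}.
So s(n) = \frac{202 \cdot 6^{n}}{25} - \frac{7 n}{5} - \frac{27}{25}.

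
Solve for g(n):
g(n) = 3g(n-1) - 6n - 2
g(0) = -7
First-order linear with linear forcing.
Homogeneous solution: g_h(n) = A·(3)^n.
Try particular g_p(n) = pn + q. Substituting:
  pn + q = 3(p(n-1) + q) - 6n - 2.
Matching the n-coefficient: p = 3p - 6 ⇒ p = 3.
Matching constants: q = -3p + 3q - 2 ⇒ q = \frac{11}{2}.
General: g(n) = A·(3)^n + 3 n + \frac{11}{2}.
Apply g(0) = -7: A + \frac{11}{2} = -7 ⇒ A = - \frac{25}{2}.
So g(n) = - \frac{25 \cdot 3^{n}}{2} + 3 n + \frac{11}{2}.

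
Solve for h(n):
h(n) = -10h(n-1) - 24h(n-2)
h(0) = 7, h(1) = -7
Characteristic equation: x² + 10x + 24 = 0, which factors as (x - (-6))(x - (-4)) = 0.
Roots r₁ = -6, r₂ = -4 (distinct).
General solution: h(n) = A·(-6)^n + B·(-4)^n.
From h(0) = 7: A + B = 7.
From h(1) = -7: -6A - 4B = -7.
Solving: A = - \frac{21}{2}, B = \frac{35}{2}.
So h(n) = \frac{35 \left(-4\right)^{n}}{2} - \frac{21 \left(-6\right)^{n}}{2}.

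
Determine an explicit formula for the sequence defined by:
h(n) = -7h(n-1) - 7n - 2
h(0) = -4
First-order linear with linear forcing.
Homogeneous solution: h_h(n) = A·(-7)^n.
Try particular h_p(n) = pn + q. Substituting:
  pn + q = -7(p(n-1) + q) - 7n - 2.
Matching the n-coefficient: p = -7p - 7 ⇒ p = - \frac{7}{8}.
Matching constants: q = 7p - 7q - 2 ⇒ q = - \frac{65}{64}.
General: h(n) = A·(-7)^n - \frac{7 n}{8} - \frac{65}{64}.
Apply h(0) = -4: A - \frac{65}{64} = -4 ⇒ A = - \frac{191}{64}.
So h(n) = - \frac{191 \left(-7\right)^{n}}{64} - \frac{7 n}{8} - \frac{65}{64}.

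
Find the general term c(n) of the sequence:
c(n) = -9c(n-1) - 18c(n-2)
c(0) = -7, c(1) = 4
Characteristic equation: x² + 9x + 18 = 0, which factors as (x - (-3))(x - (-6)) = 0.
Roots r₁ = -3, r₂ = -6 (distinct).
General solution: c(n) = A·(-3)^n + B·(-6)^n.
From c(0) = -7: A + B = -7.
From c(1) = 4: -3A - 6B = 4.
Solving: A = - \frac{38}{3}, B = \frac{17}{3}.
So c(n) = - \frac{38 \left(-3\right)^{n}}{3} + \frac{17 \left(-6\right)^{n}}{3}.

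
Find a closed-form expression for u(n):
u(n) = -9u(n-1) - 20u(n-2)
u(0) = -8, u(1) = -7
Characteristic equation: x² + 9x + 20 = 0, which factors as (x - (-5))(x - (-4)) = 0.
Roots r₁ = -5, r₂ = -4 (distinct).
General solution: u(n) = A·(-5)^n + B·(-4)^n.
From u(0) = -8: A + B = -8.
From u(1) = -7: -5A - 4B = -7.
Solving: A = 39, B = -47.
So u(n) = - 47 \left(-4\right)^{n} + 39 \left(-5\right)^{n}.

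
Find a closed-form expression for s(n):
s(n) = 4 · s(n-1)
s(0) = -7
Pure geometric recurrence with ratio 4.
By induction s(n) = s(0) · (4)^n = - 7 \cdot 4^{n}.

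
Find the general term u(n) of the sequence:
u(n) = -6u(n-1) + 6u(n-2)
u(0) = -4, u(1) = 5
Characteristic equation: x² + 6x - 6 = 0.
Discriminant Δ = (-6)² + 4·(6) = 60.
Roots r₁,₂ = (-6 ± √60)/2, so r₁ = -3 + \sqrt{15}, r₂ = - \sqrt{15} - 3.
General solution: u(n) = A·r₁^n + B·r₂^n.
From the initial conditions, A + B = -4 and r₁A + r₂B = 5.
Since r₁ - r₂ = √60: A = (5 - (-4)r₂)/√60 = -2 - \frac{7 \sqrt{15}}{30}, and B = -4 - A = -2 + \frac{7 \sqrt{15}}{30}.
So u(n) = \left(-2 - \frac{7 \sqrt{15}}{30}\right)\left(-3 + \sqrt{15}\right)^n + \left(-2 + \frac{7 \sqrt{15}}{30}\right)\left(- \sqrt{15} - 3\right)^n.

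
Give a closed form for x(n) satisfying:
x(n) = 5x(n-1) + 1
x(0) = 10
First-order linear non-homogeneous.
Homogeneous solution: x_h(n) = A·(5)^n.
Try constant particular solution x_p = K: K = 5K + 1 ⇒ K = - \frac{1}{4}.
General: x(n) = A·(5)^n - \frac{1}{4}.
Apply x(0) = 10: A - \frac{1}{4} = 10 ⇒ A = \frac{41}{4}.
So x(n) = \frac{41 \cdot 5^{n}}{4} - \frac{1}{4}.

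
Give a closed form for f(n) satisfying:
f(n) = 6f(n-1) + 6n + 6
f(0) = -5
First-order linear with linear forcing.
Homogeneous solution: f_h(n) = A·(6)^n.
Try particular f_p(n) = pn + q. Substituting:
  pn + q = 6(p(n-1) + q) + 6n + 6.
Matching the n-coefficient: p = 6p + 6 ⇒ p = - \frac{6}{5}.
Matching constants: q = -6p + 6q + 6 ⇒ q = - \frac{66}{25}.
General: f(n) = A·(6)^n - \frac{6 n}{5} - \frac{66}{25}.
Apply f(0) = -5: A - \frac{66}{25} = -5 ⇒ A = - \frac{59}{25}.
So f(n) = - \frac{59 \cdot 6^{n}}{25} - \frac{6 n}{5} - \frac{66}{25}.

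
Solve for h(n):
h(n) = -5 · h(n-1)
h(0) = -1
Pure geometric recurrence with ratio -5.
By induction h(n) = h(0) · (-5)^n = - \left(-5\right)^{n}.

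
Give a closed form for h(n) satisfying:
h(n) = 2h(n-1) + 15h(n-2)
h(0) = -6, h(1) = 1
Characteristic equation: x² - 2x - 15 = 0, which factors as (x - (-3))(x - (5)) = 0.
Roots r₁ = -3, r₂ = 5 (distinct).
General solution: h(n) = A·(-3)^n + B·(5)^n.
From h(0) = -6: A + B = -6.
From h(1) = 1: -3A + 5B = 1.
Solving: A = - \frac{31}{8}, B = - \frac{17}{8}.
So h(n) = - \frac{31 \left(-3\right)^{n}}{8} - \frac{17 \cdot 5^{n}}{8}.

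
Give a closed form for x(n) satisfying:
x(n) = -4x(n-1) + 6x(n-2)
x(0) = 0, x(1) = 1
Characteristic equation: x² + 4x - 6 = 0.
Discriminant Δ = (-4)² + 4·(6) = 40.
Roots r₁,₂ = (-4 ± √40)/2, so r₁ = -2 + \sqrt{10}, r₂ = - \sqrt{10} - 2.
General solution: x(n) = A·r₁^n + B·r₂^n.
From the initial conditions, A + B = 0 and r₁A + r₂B = 1.
Since r₁ - r₂ = √40: A = (1 - (0)r₂)/√40 = \frac{\sqrt{10}}{20}, and B = 0 - A = - \frac{\sqrt{10}}{20}.
So x(n) = \left(\frac{\sqrt{10}}{20}\right)\left(-2 + \sqrt{10}\right)^n + \left(- \frac{\sqrt{10}}{20}\right)\left(- \sqrt{10} - 2\right)^n.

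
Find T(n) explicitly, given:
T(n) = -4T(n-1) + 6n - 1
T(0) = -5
First-order linear with linear forcing.
Homogeneous solution: T_h(n) = A·(-4)^n.
Try particular T_p(n) = pn + q. Substituting:
  pn + q = -4(p(n-1) + q) + 6n - 1.
Matching the n-coefficient: p = -4p + 6 ⇒ p = \frac{6}{5}.
Matching constants: q = 4p - 4q - 1 ⇒ q = \frac{19}{25}.
General: T(n) = A·(-4)^n + \frac{6 n}{5} + \frac{19}{25}.
Apply T(0) = -5: A + \frac{19}{25} = -5 ⇒ A = - \frac{144}{25}.
So T(n) = - \frac{144 \left(-4\right)^{n}}{25} + \frac{6 n}{5} + \frac{19}{25}.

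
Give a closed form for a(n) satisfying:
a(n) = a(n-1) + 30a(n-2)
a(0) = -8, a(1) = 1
Characteristic equation: x² - x - 30 = 0, which factors as (x - (-5))(x - (6)) = 0.
Roots r₁ = -5, r₂ = 6 (distinct).
General solution: a(n) = A·(-5)^n + B·(6)^n.
From a(0) = -8: A + B = -8.
From a(1) = 1: -5A + 6B = 1.
Solving: A = - \frac{49}{11}, B = - \frac{39}{11}.
So a(n) = - \frac{49 \left(-5\right)^{n}}{11} - \frac{39 \cdot 6^{n}}{11}.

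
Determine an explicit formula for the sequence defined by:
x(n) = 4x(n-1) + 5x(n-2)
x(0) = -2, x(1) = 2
Characteristic equation: x² - 4x - 5 = 0, which factors as (x - (-1))(x - (5)) = 0.
Roots r₁ = -1, r₂ = 5 (distinct).
General solution: x(n) = A·(-1)^n + B·(5)^n.
From x(0) = -2: A + B = -2.
From x(1) = 2: -A + 5B = 2.
Solving: A = -2, B = 0.
So x(n) = - 2 \left(-1\right)^{n}.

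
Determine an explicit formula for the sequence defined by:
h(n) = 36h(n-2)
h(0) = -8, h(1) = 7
Characteristic equation: x² - 36 = 0, which factors as (x - (-6))(x - (6)) = 0.
Roots r₁ = -6, r₂ = 6 (distinct).
General solution: h(n) = A·(-6)^n + B·(6)^n.
From h(0) = -8: A + B = -8.
From h(1) = 7: -6A + 6B = 7.
Solving: A = - \frac{55}{12}, B = - \frac{41}{12}.
So h(n) = - \frac{55 \left(-6\right)^{n}}{12} - \frac{41 \cdot 6^{n}}{12}.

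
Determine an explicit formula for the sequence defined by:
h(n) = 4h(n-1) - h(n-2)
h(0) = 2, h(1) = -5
Characteristic equation: x² - 4x + 1 = 0.
Discriminant Δ = (4)² + 4·(-1) = 12.
Roots r₁,₂ = (4 ± √12)/2, so r₁ = \sqrt{3} + 2, r₂ = 2 - \sqrt{3}.
General solution: h(n) = A·r₁^n + B·r₂^n.
From the initial conditions, A + B = 2 and r₁A + r₂B = -5.
Since r₁ - r₂ = √12: A = (-5 - (2)r₂)/√12 = 1 - \frac{3 \sqrt{3}}{2}, and B = 2 - A = 1 + \frac{3 \sqrt{3}}{2}.
So h(n) = \left(1 - \frac{3 \sqrt{3}}{2}\right)\left(\sqrt{3} + 2\right)^n + \left(1 + \frac{3 \sqrt{3}}{2}\right)\left(2 - \sqrt{3}\right)^n.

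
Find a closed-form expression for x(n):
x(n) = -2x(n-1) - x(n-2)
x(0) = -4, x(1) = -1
Characteristic equation: x² + 2x + 1 = 0, which is (x - (-1))².
Repeated root r = -1.
General solution: x(n) = (A + Bn)·(-1)^n.
From x(0) = -4: A = -4.
From x(1) = -1: (A + B)·(-1) = -1 ⇒ B = 5.
So x(n) = \left(5 n - 4\right) \cdot (-1)^n.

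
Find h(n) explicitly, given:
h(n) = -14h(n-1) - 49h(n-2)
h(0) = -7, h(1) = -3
Characteristic equation: x² + 14x + 49 = 0, which is (x - (-7))².
Repeated root r = -7.
General solution: h(n) = (A + Bn)·(-7)^n.
From h(0) = -7: A = -7.
From h(1) = -3: (A + B)·(-7) = -3 ⇒ B = \frac{52}{7}.
So h(n) = \left(\frac{52 n}{7} - 7\right) \cdot (-7)^n.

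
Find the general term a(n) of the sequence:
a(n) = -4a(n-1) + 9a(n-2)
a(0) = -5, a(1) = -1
Characteristic equation: x² + 4x - 9 = 0.
Discriminant Δ = (-4)² + 4·(9) = 52.
Roots r₁,₂ = (-4 ± √52)/2, so r₁ = -2 + \sqrt{13}, r₂ = - \sqrt{13} - 2.
General solution: a(n) = A·r₁^n + B·r₂^n.
From the initial conditions, A + B = -5 and r₁A + r₂B = -1.
Since r₁ - r₂ = √52: A = (-1 - (-5)r₂)/√52 = - \frac{5}{2} - \frac{11 \sqrt{13}}{26}, and B = -5 - A = - \frac{5}{2} + \frac{11 \sqrt{13}}{26}.
So a(n) = \left(- \frac{5}{2} - \frac{11 \sqrt{13}}{26}\right)\left(-2 + \sqrt{13}\right)^n + \left(- \frac{5}{2} + \frac{11 \sqrt{13}}{26}\right)\left(- \sqrt{13} - 2\right)^n.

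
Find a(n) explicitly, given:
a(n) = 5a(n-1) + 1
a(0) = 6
First-order linear non-homogeneous.
Homogeneous solution: a_h(n) = A·(5)^n.
Try constant particular solution a_p = K: K = 5K + 1 ⇒ K = - \frac{1}{4}.
General: a(n) = A·(5)^n - \frac{1}{4}.
Apply a(0) = 6: A - \frac{1}{4} = 6 ⇒ A = \frac{25}{4}.
So a(n) = \frac{25 \cdot 5^{n}}{4} - \frac{1}{4}.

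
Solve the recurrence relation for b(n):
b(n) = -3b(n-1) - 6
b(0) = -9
First-order linear non-homogeneous.
Homogeneous solution: b_h(n) = A·(-3)^n.
Try constant particular solution b_p = K: K = -3K - 6 ⇒ K = - \frac{3}{2}.
General: b(n) = A·(-3)^n - \frac{3}{2}.
Apply b(0) = -9: A - \frac{3}{2} = -9 ⇒ A = - \frac{15}{2}.
So b(n) = - \frac{15 \left(-3\right)^{n}}{2} - \frac{3}{2}.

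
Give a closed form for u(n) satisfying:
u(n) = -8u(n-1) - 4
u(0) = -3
First-order linear non-homogeneous.
Homogeneous solution: u_h(n) = A·(-8)^n.
Try constant particular solution u_p = K: K = -8K - 4 ⇒ K = - \frac{4}{9}.
General: u(n) = A·(-8)^n - \frac{4}{9}.
Apply u(0) = -3: A - \frac{4}{9} = -3 ⇒ A = - \frac{23}{9}.
So u(n) = - \frac{23 \left(-8\right)^{n}}{9} - \frac{4}{9}.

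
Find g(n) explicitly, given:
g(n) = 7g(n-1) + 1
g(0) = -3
First-order linear non-homogeneous.
Homogeneous solution: g_h(n) = A·(7)^n.
Try constant particular solution g_p = K: K = 7K + 1 ⇒ K = - \frac{1}{6}.
General: g(n) = A·(7)^n - \frac{1}{6}.
Apply g(0) = -3: A - \frac{1}{6} = -3 ⇒ A = - \frac{17}{6}.
So g(n) = - \frac{17 \cdot 7^{n}}{6} - \frac{1}{6}.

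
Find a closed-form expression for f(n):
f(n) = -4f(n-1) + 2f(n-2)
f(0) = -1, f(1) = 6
Characteristic equation: x² + 4x - 2 = 0.
Discriminant Δ = (-4)² + 4·(2) = 24.
Roots r₁,₂ = (-4 ± √24)/2, so r₁ = -2 + \sqrt{6}, r₂ = - \sqrt{6} - 2.
General solution: f(n) = A·r₁^n + B·r₂^n.
From the initial conditions, A + B = -1 and r₁A + r₂B = 6.
Since r₁ - r₂ = √24: A = (6 - (-1)r₂)/√24 = - \frac{1}{2} + \frac{\sqrt{6}}{3}, and B = -1 - A = - \frac{\sqrt{6}}{3} - \frac{1}{2}.
So f(n) = \left(- \frac{1}{2} + \frac{\sqrt{6}}{3}\right)\left(-2 + \sqrt{6}\right)^n + \left(- \frac{\sqrt{6}}{3} - \frac{1}{2}\right)\left(- \sqrt{6} - 2\right)^n.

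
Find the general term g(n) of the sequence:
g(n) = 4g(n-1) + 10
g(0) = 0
First-order linear non-homogeneous.
Homogeneous solution: g_h(n) = A·(4)^n.
Try constant particular solution g_p = K: K = 4K + 10 ⇒ K = - \frac{10}{3}.
General: g(n) = A·(4)^n - \frac{10}{3}.
Apply g(0) = 0: A - \frac{10}{3} = 0 ⇒ A = \frac{10}{3}.
So g(n) = \frac{10 \cdot 4^{n}}{3} - \frac{10}{3}.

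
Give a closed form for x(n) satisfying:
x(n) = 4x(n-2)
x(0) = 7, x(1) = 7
Characteristic equation: x² - 4 = 0, which factors as (x - (-2))(x - (2)) = 0.
Roots r₁ = -2, r₂ = 2 (distinct).
General solution: x(n) = A·(-2)^n + B·(2)^n.
From x(0) = 7: A + B = 7.
From x(1) = 7: -2A + 2B = 7.
Solving: A = \frac{7}{4}, B = \frac{21}{4}.
So x(n) = \frac{7 \left(-2\right)^{n}}{4} + \frac{21 \cdot 2^{n}}{4}.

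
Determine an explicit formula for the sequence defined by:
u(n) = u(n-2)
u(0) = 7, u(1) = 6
Characteristic equation: x² - 1 = 0, which factors as (x - (1))(x - (-1)) = 0.
Roots r₁ = 1, r₂ = -1 (distinct).
General solution: u(n) = A·(1)^n + B·(-1)^n.
From u(0) = 7: A + B = 7.
From u(1) = 6: A - B = 6.
Solving: A = \frac{13}{2}, B = \frac{1}{2}.
So u(n) = \frac{\left(-1\right)^{n}}{2} + \frac{13}{2}.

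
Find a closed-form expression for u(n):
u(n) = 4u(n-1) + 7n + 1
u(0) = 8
First-order linear with linear forcing.
Homogeneous solution: u_h(n) = A·(4)^n.
Try particular u_p(n) = pn + q. Substituting:
  pn + q = 4(p(n-1) + q) + 7n + 1.
Matching the n-coefficient: p = 4p + 7 ⇒ p = - \frac{7}{3}.
Matching constants: q = -4p + 4q + 1 ⇒ q = - \frac{31}{9}.
General: u(n) = A·(4)^n - \frac{7 n}{3} - \frac{31}{9}.
Apply u(0) = 8: A - \frac{31}{9} = 8 ⇒ A = \frac{103}{9}.
So u(n) = \frac{103 \cdot 4^{n}}{9} - \frac{7 n}{3} - \frac{31}{9}.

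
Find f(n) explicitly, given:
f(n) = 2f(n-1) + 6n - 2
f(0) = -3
First-order linear with linear forcing.
Homogeneous solution: f_h(n) = A·(2)^n.
Try particular f_p(n) = pn + q. Substituting:
  pn + q = 2(p(n-1) + q) + 6n - 2.
Matching the n-coefficient: p = 2p + 6 ⇒ p = -6.
Matching constants: q = -2p + 2q - 2 ⇒ q = -10.
General: f(n) = A·(2)^n - 6 n - 10.
Apply f(0) = -3: A - 10 = -3 ⇒ A = 7.
So f(n) = 7 \cdot 2^{n} - 6 n - 10.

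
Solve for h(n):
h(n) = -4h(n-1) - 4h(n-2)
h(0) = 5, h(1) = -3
Characteristic equation: x² + 4x + 4 = 0, which is (x - (-2))².
Repeated root r = -2.
General solution: h(n) = (A + Bn)·(-2)^n.
From h(0) = 5: A = 5.
From h(1) = -3: (A + B)·(-2) = -3 ⇒ B = - \frac{7}{2}.
So h(n) = \left(5 - \frac{7 n}{2}\right) \cdot (-2)^n.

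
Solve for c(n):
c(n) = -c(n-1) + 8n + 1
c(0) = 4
First-order linear with linear forcing.
Homogeneous solution: c_h(n) = A·(-1)^n.
Try particular c_p(n) = pn + q. Substituting:
  pn + q = -(p(n-1) + q) + 8n + 1.
Matching the n-coefficient: p = -p + 8 ⇒ p = 4.
Matching constants: q = p - q + 1 ⇒ q = \frac{5}{2}.
General: c(n) = A·(-1)^n + 4 n + \frac{5}{2}.
Apply c(0) = 4: A + \frac{5}{2} = 4 ⇒ A = \frac{3}{2}.
So c(n) = \frac{3 \left(-1\right)^{n}}{2} + 4 n + \frac{5}{2}.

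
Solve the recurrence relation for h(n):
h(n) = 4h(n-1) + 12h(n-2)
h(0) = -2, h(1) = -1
Characteristic equation: x² - 4x - 12 = 0, which factors as (x - (6))(x - (-2)) = 0.
Roots r₁ = 6, r₂ = -2 (distinct).
General solution: h(n) = A·(6)^n + B·(-2)^n.
From h(0) = -2: A + B = -2.
From h(1) = -1: 6A - 2B = -1.
Solving: A = - \frac{5}{8}, B = - \frac{11}{8}.
So h(n) = - \frac{11 \left(-2\right)^{n}}{8} - \frac{5 \cdot 6^{n}}{8}.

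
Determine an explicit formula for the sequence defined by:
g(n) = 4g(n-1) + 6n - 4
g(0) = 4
First-order linear with linear forcing.
Homogeneous solution: g_h(n) = A·(4)^n.
Try particular g_p(n) = pn + q. Substituting:
  pn + q = 4(p(n-1) + q) + 6n - 4.
Matching the n-coefficient: p = 4p + 6 ⇒ p = -2.
Matching constants: q = -4p + 4q - 4 ⇒ q = - \frac{4}{3}.
General: g(n) = A·(4)^n - 2 n - \frac{4}{3}.
Apply g(0) = 4: A - \frac{4}{3} = 4 ⇒ A = \frac{16}{3}.
So g(n) = \frac{16 \cdot 4^{n}}{3} - 2 n - \frac{4}{3}.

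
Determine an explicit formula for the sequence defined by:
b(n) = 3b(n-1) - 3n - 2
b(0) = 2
First-order linear with linear forcing.
Homogeneous solution: b_h(n) = A·(3)^n.
Try particular b_p(n) = pn + q. Substituting:
  pn + q = 3(p(n-1) + q) - 3n - 2.
Matching the n-coefficient: p = 3p - 3 ⇒ p = \frac{3}{2}.
Matching constants: q = -3p + 3q - 2 ⇒ q = \frac{13}{4}.
General: b(n) = A·(3)^n + \frac{3 n}{2} + \frac{13}{4}.
Apply b(0) = 2: A + \frac{13}{4} = 2 ⇒ A = - \frac{5}{4}.
So b(n) = - \frac{5 \cdot 3^{n}}{4} + \frac{3 n}{2} + \frac{13}{4}.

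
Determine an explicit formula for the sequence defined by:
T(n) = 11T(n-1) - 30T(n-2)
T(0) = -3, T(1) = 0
Characteristic equation: x² - 11x + 30 = 0, which factors as (x - (5))(x - (6)) = 0.
Roots r₁ = 5, r₂ = 6 (distinct).
General solution: T(n) = A·(5)^n + B·(6)^n.
From T(0) = -3: A + B = -3.
From T(1) = 0: 5A + 6B = 0.
Solving: A = -18, B = 15.
So T(n) = - 18 \cdot 5^{n} + 15 \cdot 6^{n}.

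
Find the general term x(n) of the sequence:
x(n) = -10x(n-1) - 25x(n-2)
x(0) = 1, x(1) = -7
Characteristic equation: x² + 10x + 25 = 0, which is (x - (-5))².
Repeated root r = -5.
General solution: x(n) = (A + Bn)·(-5)^n.
From x(0) = 1: A = 1.
From x(1) = -7: (A + B)·(-5) = -7 ⇒ B = \frac{2}{5}.
So x(n) = \left(\frac{2 n}{5} + 1\right) \cdot (-5)^n.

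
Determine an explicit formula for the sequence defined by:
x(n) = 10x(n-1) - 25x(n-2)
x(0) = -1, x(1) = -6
Characteristic equation: x² - 10x + 25 = 0, which is (x - (5))².
Repeated root r = 5.
General solution: x(n) = (A + Bn)·(5)^n.
From x(0) = -1: A = -1.
From x(1) = -6: (A + B)·(5) = -6 ⇒ B = - \frac{1}{5}.
So x(n) = \left(- \frac{n}{5} - 1\right) \cdot (5)^n.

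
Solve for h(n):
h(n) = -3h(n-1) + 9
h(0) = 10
First-order linear non-homogeneous.
Homogeneous solution: h_h(n) = A·(-3)^n.
Try constant particular solution h_p = K: K = -3K + 9 ⇒ K = \frac{9}{4}.
General: h(n) = A·(-3)^n + \frac{9}{4}.
Apply h(0) = 10: A + \frac{9}{4} = 10 ⇒ A = \frac{31}{4}.
So h(n) = \frac{31 \left(-3\right)^{n}}{4} + \frac{9}{4}.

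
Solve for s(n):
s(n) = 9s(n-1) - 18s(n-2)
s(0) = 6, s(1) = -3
Characteristic equation: x² - 9x + 18 = 0, which factors as (x - (3))(x - (6)) = 0.
Roots r₁ = 3, r₂ = 6 (distinct).
General solution: s(n) = A·(3)^n + B·(6)^n.
From s(0) = 6: A + B = 6.
From s(1) = -3: 3A + 6B = -3.
Solving: A = 13, B = -7.
So s(n) = 13 \cdot 3^{n} - 7 \cdot 6^{n}.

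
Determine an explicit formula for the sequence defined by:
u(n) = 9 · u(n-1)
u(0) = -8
Pure geometric recurrence with ratio 9.
By induction u(n) = u(0) · (9)^n = - 8 \cdot 9^{n}.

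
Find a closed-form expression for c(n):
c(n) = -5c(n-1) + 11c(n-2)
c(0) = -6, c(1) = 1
Characteristic equation: x² + 5x - 11 = 0.
Discriminant Δ = (-5)² + 4·(11) = 69.
Roots r₁,₂ = (-5 ± √69)/2, so r₁ = - \frac{5}{2} + \frac{\sqrt{69}}{2}, r₂ = - \frac{\sqrt{69}}{2} - \frac{5}{2}.
General solution: c(n) = A·r₁^n + B·r₂^n.
From the initial conditions, A + B = -6 and r₁A + r₂B = 1.
Since r₁ - r₂ = √69: A = (1 - (-6)r₂)/√69 = -3 - \frac{14 \sqrt{69}}{69}, and B = -6 - A = -3 + \frac{14 \sqrt{69}}{69}.
So c(n) = \left(-3 - \frac{14 \sqrt{69}}{69}\right)\left(- \frac{5}{2} + \frac{\sqrt{69}}{2}\right)^n + \left(-3 + \frac{14 \sqrt{69}}{69}\right)\left(- \frac{\sqrt{69}}{2} - \frac{5}{2}\right)^n.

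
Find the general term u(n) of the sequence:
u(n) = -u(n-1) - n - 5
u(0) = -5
First-order linear with linear forcing.
Homogeneous solution: u_h(n) = A·(-1)^n.
Try particular u_p(n) = pn + q. Substituting:
  pn + q = -(p(n-1) + q) - n - 5.
Matching the n-coefficient: p = -p - 1 ⇒ p = - \frac{1}{2}.
Matching constants: q = p - q - 5 ⇒ q = - \frac{11}{4}.
General: u(n) = A·(-1)^n - \frac{n}{2} - \frac{11}{4}.
Apply u(0) = -5: A - \frac{11}{4} = -5 ⇒ A = - \frac{9}{4}.
So u(n) = - \frac{9 \left(-1\right)^{n}}{4} - \frac{n}{2} - \frac{11}{4}.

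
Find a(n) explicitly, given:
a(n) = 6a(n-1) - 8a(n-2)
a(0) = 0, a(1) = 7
Characteristic equation: x² - 6x + 8 = 0, which factors as (x - (4))(x - (2)) = 0.
Roots r₁ = 4, r₂ = 2 (distinct).
General solution: a(n) = A·(4)^n + B·(2)^n.
From a(0) = 0: A + B = 0.
From a(1) = 7: 4A + 2B = 7.
Solving: A = \frac{7}{2}, B = - \frac{7}{2}.
So a(n) = - \frac{7 \cdot 2^{n}}{2} + \frac{7 \cdot 4^{n}}{2}.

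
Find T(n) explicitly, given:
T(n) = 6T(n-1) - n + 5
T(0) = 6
First-order linear with linear forcing.
Homogeneous solution: T_h(n) = A·(6)^n.
Try particular T_p(n) = pn + q. Substituting:
  pn + q = 6(p(n-1) + q) - n + 5.
Matching the n-coefficient: p = 6p - 1 ⇒ p = \frac{1}{5}.
Matching constants: q = -6p + 6q + 5 ⇒ q = - \frac{19}{25}.
General: T(n) = A·(6)^n + \frac{n}{5} - \frac{19}{25}.
Apply T(0) = 6: A - \frac{19}{25} = 6 ⇒ A = \frac{169}{25}.
So T(n) = \frac{169 \cdot 6^{n}}{25} + \frac{n}{5} - \frac{19}{25}.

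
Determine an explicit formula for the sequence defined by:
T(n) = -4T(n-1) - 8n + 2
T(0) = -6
First-order linear with linear forcing.
Homogeneous solution: T_h(n) = A·(-4)^n.
Try particular T_p(n) = pn + q. Substituting:
  pn + q = -4(p(n-1) + q) - 8n + 2.
Matching the n-coefficient: p = -4p - 8 ⇒ p = - \frac{8}{5}.
Matching constants: q = 4p - 4q + 2 ⇒ q = - \frac{22}{25}.
General: T(n) = A·(-4)^n - \frac{8 n}{5} - \frac{22}{25}.
Apply T(0) = -6: A - \frac{22}{25} = -6 ⇒ A = - \frac{128}{25}.
So T(n) = - \frac{128 \left(-4\right)^{n}}{25} - \frac{8 n}{5} - \frac{22}{25}.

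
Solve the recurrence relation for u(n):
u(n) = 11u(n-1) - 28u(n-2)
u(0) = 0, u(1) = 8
Characteristic equation: x² - 11x + 28 = 0, which factors as (x - (7))(x - (4)) = 0.
Roots r₁ = 7, r₂ = 4 (distinct).
General solution: u(n) = A·(7)^n + B·(4)^n.
From u(0) = 0: A + B = 0.
From u(1) = 8: 7A + 4B = 8.
Solving: A = \frac{8}{3}, B = - \frac{8}{3}.
So u(n) = - \frac{8 \cdot 4^{n}}{3} + \frac{8 \cdot 7^{n}}{3}.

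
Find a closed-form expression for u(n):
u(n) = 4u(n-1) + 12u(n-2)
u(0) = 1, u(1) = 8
Characteristic equation: x² - 4x - 12 = 0, which factors as (x - (-2))(x - (6)) = 0.
Roots r₁ = -2, r₂ = 6 (distinct).
General solution: u(n) = A·(-2)^n + B·(6)^n.
From u(0) = 1: A + B = 1.
From u(1) = 8: -2A + 6B = 8.
Solving: A = - \frac{1}{4}, B = \frac{5}{4}.
So u(n) = - \frac{\left(-2\right)^{n}}{4} + \frac{5 \cdot 6^{n}}{4}.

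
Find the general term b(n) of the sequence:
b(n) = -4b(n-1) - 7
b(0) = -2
First-order linear non-homogeneous.
Homogeneous solution: b_h(n) = A·(-4)^n.
Try constant particular solution b_p = K: K = -4K - 7 ⇒ K = - \frac{7}{5}.
General: b(n) = A·(-4)^n - \frac{7}{5}.
Apply b(0) = -2: A - \frac{7}{5} = -2 ⇒ A = - \frac{3}{5}.
So b(n) = - \frac{3 \left(-4\right)^{n}}{5} - \frac{7}{5}.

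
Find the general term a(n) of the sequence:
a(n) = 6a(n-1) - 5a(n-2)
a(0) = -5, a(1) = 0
Characteristic equation: x² - 6x + 5 = 0, which factors as (x - (1))(x - (5)) = 0.
Roots r₁ = 1, r₂ = 5 (distinct).
General solution: a(n) = A·(1)^n + B·(5)^n.
From a(0) = -5: A + B = -5.
From a(1) = 0: A + 5B = 0.
Solving: A = - \frac{25}{4}, B = \frac{5}{4}.
So a(n) = \frac{5 \cdot 5^{n}}{4} - \frac{25}{4}.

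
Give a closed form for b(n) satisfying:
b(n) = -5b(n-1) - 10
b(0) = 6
First-order linear non-homogeneous.
Homogeneous solution: b_h(n) = A·(-5)^n.
Try constant particular solution b_p = K: K = -5K - 10 ⇒ K = - \frac{5}{3}.
General: b(n) = A·(-5)^n - \frac{5}{3}.
Apply b(0) = 6: A - \frac{5}{3} = 6 ⇒ A = \frac{23}{3}.
So b(n) = \frac{23 \left(-5\right)^{n}}{3} - \frac{5}{3}.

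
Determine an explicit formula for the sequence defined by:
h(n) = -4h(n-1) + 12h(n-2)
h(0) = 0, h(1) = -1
Characteristic equation: x² + 4x - 12 = 0, which factors as (x - (2))(x - (-6)) = 0.
Roots r₁ = 2, r₂ = -6 (distinct).
General solution: h(n) = A·(2)^n + B·(-6)^n.
From h(0) = 0: A + B = 0.
From h(1) = -1: 2A - 6B = -1.
Solving: A = - \frac{1}{8}, B = \frac{1}{8}.
So h(n) = \frac{\left(-6\right)^{n}}{8} - \frac{2^{n}}{8}.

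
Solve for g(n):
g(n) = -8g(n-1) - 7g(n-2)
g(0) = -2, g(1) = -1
Characteristic equation: x² + 8x + 7 = 0, which factors as (x - (-7))(x - (-1)) = 0.
Roots r₁ = -7, r₂ = -1 (distinct).
General solution: g(n) = A·(-7)^n + B·(-1)^n.
From g(0) = -2: A + B = -2.
From g(1) = -1: -7A - B = -1.
Solving: A = \frac{1}{2}, B = - \frac{5}{2}.
So g(n) = - \frac{5 \left(-1\right)^{n}}{2} + \frac{\left(-7\right)^{n}}{2}.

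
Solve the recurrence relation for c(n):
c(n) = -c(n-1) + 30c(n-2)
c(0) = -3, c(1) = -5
Characteristic equation: x² + x - 30 = 0, which factors as (x - (5))(x - (-6)) = 0.
Roots r₁ = 5, r₂ = -6 (distinct).
General solution: c(n) = A·(5)^n + B·(-6)^n.
From c(0) = -3: A + B = -3.
From c(1) = -5: 5A - 6B = -5.
Solving: A = - \frac{23}{11}, B = - \frac{10}{11}.
So c(n) = - \frac{10 \left(-6\right)^{n}}{11} - \frac{23 \cdot 5^{n}}{11}.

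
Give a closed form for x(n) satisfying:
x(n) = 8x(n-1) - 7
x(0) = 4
First-order linear non-homogeneous.
Homogeneous solution: x_h(n) = A·(8)^n.
Try constant particular solution x_p = K: K = 8K - 7 ⇒ K = 1.
General: x(n) = A·(8)^n + 1.
Apply x(0) = 4: A + 1 = 4 ⇒ A = 3.
So x(n) = 3 \cdot 8^{n} + 1.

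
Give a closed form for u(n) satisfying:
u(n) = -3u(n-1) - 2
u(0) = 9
First-order linear non-homogeneous.
Homogeneous solution: u_h(n) = A·(-3)^n.
Try constant particular solution u_p = K: K = -3K - 2 ⇒ K = - \frac{1}{2}.
General: u(n) = A·(-3)^n - \frac{1}{2}.
Apply u(0) = 9: A - \frac{1}{2} = 9 ⇒ A = \frac{19}{2}.
So u(n) = \frac{19 \left(-3\right)^{n}}{2} - \frac{1}{2}.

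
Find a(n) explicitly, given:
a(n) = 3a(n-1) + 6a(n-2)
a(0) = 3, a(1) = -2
Characteristic equation: x² - 3x - 6 = 0.
Discriminant Δ = (3)² + 4·(6) = 33.
Roots r₁,₂ = (3 ± √33)/2, so r₁ = \frac{3}{2} + \frac{\sqrt{33}}{2}, r₂ = \frac{3}{2} - \frac{\sqrt{33}}{2}.
General solution: a(n) = A·r₁^n + B·r₂^n.
From the initial conditions, A + B = 3 and r₁A + r₂B = -2.
Since r₁ - r₂ = √33: A = (-2 - (3)r₂)/√33 = \frac{3}{2} - \frac{13 \sqrt{33}}{66}, and B = 3 - A = \frac{13 \sqrt{33}}{66} + \frac{3}{2}.
So a(n) = \left(\frac{3}{2} - \frac{13 \sqrt{33}}{66}\right)\left(\frac{3}{2} + \frac{\sqrt{33}}{2}\right)^n + \left(\frac{13 \sqrt{33}}{66} + \frac{3}{2}\right)\left(\frac{3}{2} - \frac{\sqrt{33}}{2}\right)^n.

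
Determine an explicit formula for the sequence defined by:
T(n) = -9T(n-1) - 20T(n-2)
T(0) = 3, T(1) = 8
Characteristic equation: x² + 9x + 20 = 0, which factors as (x - (-5))(x - (-4)) = 0.
Roots r₁ = -5, r₂ = -4 (distinct).
General solution: T(n) = A·(-5)^n + B·(-4)^n.
From T(0) = 3: A + B = 3.
From T(1) = 8: -5A - 4B = 8.
Solving: A = -20, B = 23.
So T(n) = 23 \left(-4\right)^{n} - 20 \left(-5\right)^{n}.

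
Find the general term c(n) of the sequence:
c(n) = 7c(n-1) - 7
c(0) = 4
First-order linear non-homogeneous.
Homogeneous solution: c_h(n) = A·(7)^n.
Try constant particular solution c_p = K: K = 7K - 7 ⇒ K = \frac{7}{6}.
General: c(n) = A·(7)^n + \frac{7}{6}.
Apply c(0) = 4: A + \frac{7}{6} = 4 ⇒ A = \frac{17}{6}.
So c(n) = \frac{17 \cdot 7^{n}}{6} + \frac{7}{6}.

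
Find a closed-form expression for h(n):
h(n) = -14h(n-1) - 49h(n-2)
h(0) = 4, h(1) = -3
Characteristic equation: x² + 14x + 49 = 0, which is (x - (-7))².
Repeated root r = -7.
General solution: h(n) = (A + Bn)·(-7)^n.
From h(0) = 4: A = 4.
From h(1) = -3: (A + B)·(-7) = -3 ⇒ B = - \frac{25}{7}.
So h(n) = \left(4 - \frac{25 n}{7}\right) \cdot (-7)^n.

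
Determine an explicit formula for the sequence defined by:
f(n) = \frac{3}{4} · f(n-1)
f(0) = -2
Pure geometric recurrence with ratio \frac{3}{4}.
By induction f(n) = f(0) · (\frac{3}{4})^n = - 2 \left(\frac{3}{4}\right)^{n}.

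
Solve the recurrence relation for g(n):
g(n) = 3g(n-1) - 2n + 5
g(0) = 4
First-order linear with linear forcing.
Homogeneous solution: g_h(n) = A·(3)^n.
Try particular g_p(n) = pn + q. Substituting:
  pn + q = 3(p(n-1) + q) - 2n + 5.
Matching the n-coefficient: p = 3p - 2 ⇒ p = 1.
Matching constants: q = -3p + 3q + 5 ⇒ q = -1.
General: g(n) = A·(3)^n + n - 1.
Apply g(0) = 4: A - 1 = 4 ⇒ A = 5.
So g(n) = 5 \cdot 3^{n} + n - 1.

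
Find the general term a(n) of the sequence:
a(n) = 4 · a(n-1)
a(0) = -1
Pure geometric recurrence with ratio 4.
By induction a(n) = a(0) · (4)^n = - 4^{n}.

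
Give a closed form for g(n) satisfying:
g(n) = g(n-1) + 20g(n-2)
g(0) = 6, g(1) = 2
Characteristic equation: x² - x - 20 = 0, which factors as (x - (-4))(x - (5)) = 0.
Roots r₁ = -4, r₂ = 5 (distinct).
General solution: g(n) = A·(-4)^n + B·(5)^n.
From g(0) = 6: A + B = 6.
From g(1) = 2: -4A + 5B = 2.
Solving: A = \frac{28}{9}, B = \frac{26}{9}.
So g(n) = \frac{28 \left(-4\right)^{n}}{9} + \frac{26 \cdot 5^{n}}{9}.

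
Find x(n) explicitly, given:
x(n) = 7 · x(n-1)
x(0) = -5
Pure geometric recurrence with ratio 7.
By induction x(n) = x(0) · (7)^n = - 5 \cdot 7^{n}.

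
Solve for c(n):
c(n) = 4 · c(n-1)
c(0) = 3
Pure geometric recurrence with ratio 4.
By induction c(n) = c(0) · (4)^n = 3 \cdot 4^{n}.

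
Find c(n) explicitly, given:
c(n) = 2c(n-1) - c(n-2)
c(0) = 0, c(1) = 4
Characteristic equation: x² - 2x + 1 = 0, which is (x - (1))².
Repeated root r = 1.
General solution: c(n) = (A + Bn)·(1)^n.
From c(0) = 0: A = 0.
From c(1) = 4: (A + B)·(1) = 4 ⇒ B = 4.
So c(n) = \left(4 n\right) \cdot (1)^n.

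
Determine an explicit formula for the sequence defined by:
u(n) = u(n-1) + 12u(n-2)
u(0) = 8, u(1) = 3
Characteristic equation: x² - x - 12 = 0, which factors as (x - (4))(x - (-3)) = 0.
Roots r₁ = 4, r₂ = -3 (distinct).
General solution: u(n) = A·(4)^n + B·(-3)^n.
From u(0) = 8: A + B = 8.
From u(1) = 3: 4A - 3B = 3.
Solving: A = \frac{27}{7}, B = \frac{29}{7}.
So u(n) = \frac{29 \left(-3\right)^{n}}{7} + \frac{27 \cdot 4^{n}}{7}.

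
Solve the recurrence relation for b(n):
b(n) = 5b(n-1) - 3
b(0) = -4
First-order linear non-homogeneous.
Homogeneous solution: b_h(n) = A·(5)^n.
Try constant particular solution b_p = K: K = 5K - 3 ⇒ K = \frac{3}{4}.
General: b(n) = A·(5)^n + \frac{3}{4}.
Apply b(0) = -4: A + \frac{3}{4} = -4 ⇒ A = - \frac{19}{4}.
So b(n) = \frac{3}{4} - \frac{19 \cdot 5^{n}}{4}.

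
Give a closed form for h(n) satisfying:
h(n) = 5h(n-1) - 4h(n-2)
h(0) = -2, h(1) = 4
Characteristic equation: x² - 5x + 4 = 0, which factors as (x - (4))(x - (1)) = 0.
Roots r₁ = 4, r₂ = 1 (distinct).
General solution: h(n) = A·(4)^n + B·(1)^n.
From h(0) = -2: A + B = -2.
From h(1) = 4: 4A + B = 4.
Solving: A = 2, B = -4.
So h(n) = 2 \cdot 4^{n} - 4.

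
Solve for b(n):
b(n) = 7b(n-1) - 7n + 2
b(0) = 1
First-order linear with linear forcing.
Homogeneous solution: b_h(n) = A·(7)^n.
Try particular b_p(n) = pn + q. Substituting:
  pn + q = 7(p(n-1) + q) - 7n + 2.
Matching the n-coefficient: p = 7p - 7 ⇒ p = \frac{7}{6}.
Matching constants: q = -7p + 7q + 2 ⇒ q = \frac{37}{36}.
General: b(n) = A·(7)^n + \frac{7 n}{6} + \frac{37}{36}.
Apply b(0) = 1: A + \frac{37}{36} = 1 ⇒ A = - \frac{1}{36}.
So b(n) = - \frac{7^{n}}{36} + \frac{7 n}{6} + \frac{37}{36}.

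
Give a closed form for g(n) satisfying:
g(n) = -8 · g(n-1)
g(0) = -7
Pure geometric recurrence with ratio -8.
By induction g(n) = g(0) · (-8)^n = - 7 \left(-8\right)^{n}.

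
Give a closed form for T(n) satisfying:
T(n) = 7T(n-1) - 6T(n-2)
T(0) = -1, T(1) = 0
Characteristic equation: x² - 7x + 6 = 0, which factors as (x - (6))(x - (1)) = 0.
Roots r₁ = 6, r₂ = 1 (distinct).
General solution: T(n) = A·(6)^n + B·(1)^n.
From T(0) = -1: A + B = -1.
From T(1) = 0: 6A + B = 0.
Solving: A = \frac{1}{5}, B = - \frac{6}{5}.
So T(n) = \frac{6^{n}}{5} - \frac{6}{5}.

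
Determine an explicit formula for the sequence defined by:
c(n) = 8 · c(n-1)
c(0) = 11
Pure geometric recurrence with ratio 8.
By induction c(n) = c(0) · (8)^n = 11 \cdot 8^{n}.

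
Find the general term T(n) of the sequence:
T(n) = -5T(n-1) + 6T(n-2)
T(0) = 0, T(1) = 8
Characteristic equation: x² + 5x - 6 = 0, which factors as (x - (-6))(x - (1)) = 0.
Roots r₁ = -6, r₂ = 1 (distinct).
General solution: T(n) = A·(-6)^n + B·(1)^n.
From T(0) = 0: A + B = 0.
From T(1) = 8: -6A + B = 8.
Solving: A = - \frac{8}{7}, B = \frac{8}{7}.
So T(n) = \frac{8}{7} - \frac{8 \left(-6\right)^{n}}{7}.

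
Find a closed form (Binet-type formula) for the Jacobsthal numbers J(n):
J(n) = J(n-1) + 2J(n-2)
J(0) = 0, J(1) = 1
This is the Jacobsthal sequence.
Characteristic equation: x² - x - 2 = 0; roots r₁ = 2, r₂ = -1.
General: J(n) = A·r₁^n + B·r₂^n. Solving with J(0)=0, J(1)=1 gives A = \frac{1}{3}, B = - \frac{1}{3}.
So J(n) = - \frac{\left(-1\right)^{n}}{3} + \frac{2^{n}}{3}.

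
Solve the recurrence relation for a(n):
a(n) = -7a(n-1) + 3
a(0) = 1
First-order linear non-homogeneous.
Homogeneous solution: a_h(n) = A·(-7)^n.
Try constant particular solution a_p = K: K = -7K + 3 ⇒ K = \frac{3}{8}.
General: a(n) = A·(-7)^n + \frac{3}{8}.
Apply a(0) = 1: A + \frac{3}{8} = 1 ⇒ A = \frac{5}{8}.
So a(n) = \frac{5 \left(-7\right)^{n}}{8} + \frac{3}{8}.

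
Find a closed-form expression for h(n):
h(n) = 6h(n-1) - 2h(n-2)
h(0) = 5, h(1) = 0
Characteristic equation: x² - 6x + 2 = 0.
Discriminant Δ = (6)² + 4·(-2) = 28.
Roots r₁,₂ = (6 ± √28)/2, so r₁ = \sqrt{7} + 3, r₂ = 3 - \sqrt{7}.
General solution: h(n) = A·r₁^n + B·r₂^n.
From the initial conditions, A + B = 5 and r₁A + r₂B = 0.
Since r₁ - r₂ = √28: A = (0 - (5)r₂)/√28 = \frac{5}{2} - \frac{15 \sqrt{7}}{14}, and B = 5 - A = \frac{5}{2} + \frac{15 \sqrt{7}}{14}.
So h(n) = \left(\frac{5}{2} - \frac{15 \sqrt{7}}{14}\right)\left(\sqrt{7} + 3\right)^n + \left(\frac{5}{2} + \frac{15 \sqrt{7}}{14}\right)\left(3 - \sqrt{7}\right)^n.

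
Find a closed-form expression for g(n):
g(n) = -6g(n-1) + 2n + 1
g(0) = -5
First-order linear with linear forcing.
Homogeneous solution: g_h(n) = A·(-6)^n.
Try particular g_p(n) = pn + q. Substituting:
  pn + q = -6(p(n-1) + q) + 2n + 1.
Matching the n-coefficient: p = -6p + 2 ⇒ p = \frac{2}{7}.
Matching constants: q = 6p - 6q + 1 ⇒ q = \frac{19}{49}.
General: g(n) = A·(-6)^n + \frac{2 n}{7} + \frac{19}{49}.
Apply g(0) = -5: A + \frac{19}{49} = -5 ⇒ A = - \frac{264}{49}.
So g(n) = - \frac{264 \left(-6\right)^{n}}{49} + \frac{2 n}{7} + \frac{19}{49}.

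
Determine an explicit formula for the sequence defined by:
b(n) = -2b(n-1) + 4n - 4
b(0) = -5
First-order linear with linear forcing.
Homogeneous solution: b_h(n) = A·(-2)^n.
Try particular b_p(n) = pn + q. Substituting:
  pn + q = -2(p(n-1) + q) + 4n - 4.
Matching the n-coefficient: p = -2p + 4 ⇒ p = \frac{4}{3}.
Matching constants: q = 2p - 2q - 4 ⇒ q = - \frac{4}{9}.
General: b(n) = A·(-2)^n + \frac{4 n}{3} - \frac{4}{9}.
Apply b(0) = -5: A - \frac{4}{9} = -5 ⇒ A = - \frac{41}{9}.
So b(n) = - \frac{41 \left(-2\right)^{n}}{9} + \frac{4 n}{3} - \frac{4}{9}.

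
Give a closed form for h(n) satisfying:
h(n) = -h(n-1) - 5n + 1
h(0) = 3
First-order linear with linear forcing.
Homogeneous solution: h_h(n) = A·(-1)^n.
Try particular h_p(n) = pn + q. Substituting:
  pn + q = -(p(n-1) + q) - 5n + 1.
Matching the n-coefficient: p = -p - 5 ⇒ p = - \frac{5}{2}.
Matching constants: q = p - q + 1 ⇒ q = - \frac{3}{4}.
General: h(n) = A·(-1)^n - \frac{5 n}{2} - \frac{3}{4}.
Apply h(0) = 3: A - \frac{3}{4} = 3 ⇒ A = \frac{15}{4}.
So h(n) = \frac{15 \left(-1\right)^{n}}{4} - \frac{5 n}{2} - \frac{3}{4}.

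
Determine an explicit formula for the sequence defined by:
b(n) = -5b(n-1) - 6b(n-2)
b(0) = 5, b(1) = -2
Characteristic equation: x² + 5x + 6 = 0, which factors as (x - (-3))(x - (-2)) = 0.
Roots r₁ = -3, r₂ = -2 (distinct).
General solution: b(n) = A·(-3)^n + B·(-2)^n.
From b(0) = 5: A + B = 5.
From b(1) = -2: -3A - 2B = -2.
Solving: A = -8, B = 13.
So b(n) = 13 \left(-2\right)^{n} - 8 \left(-3\right)^{n}.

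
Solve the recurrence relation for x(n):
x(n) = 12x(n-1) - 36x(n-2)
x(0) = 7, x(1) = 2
Characteristic equation: x² - 12x + 36 = 0, which is (x - (6))².
Repeated root r = 6.
General solution: x(n) = (A + Bn)·(6)^n.
From x(0) = 7: A = 7.
From x(1) = 2: (A + B)·(6) = 2 ⇒ B = - \frac{20}{3}.
So x(n) = \left(7 - \frac{20 n}{3}\right) \cdot (6)^n.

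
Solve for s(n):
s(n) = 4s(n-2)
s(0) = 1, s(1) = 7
Characteristic equation: x² - 4 = 0, which factors as (x - (2))(x - (-2)) = 0.
Roots r₁ = 2, r₂ = -2 (distinct).
General solution: s(n) = A·(2)^n + B·(-2)^n.
From s(0) = 1: A + B = 1.
From s(1) = 7: 2A - 2B = 7.
Solving: A = \frac{9}{4}, B = - \frac{5}{4}.
So s(n) = - \frac{5 \left(-2\right)^{n}}{4} + \frac{9 \cdot 2^{n}}{4}.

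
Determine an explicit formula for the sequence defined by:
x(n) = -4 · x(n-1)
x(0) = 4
Pure geometric recurrence with ratio -4.
By induction x(n) = x(0) · (-4)^n = 4 \left(-4\right)^{n}.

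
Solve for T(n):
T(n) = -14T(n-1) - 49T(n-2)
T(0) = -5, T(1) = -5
Characteristic equation: x² + 14x + 49 = 0, which is (x - (-7))².
Repeated root r = -7.
General solution: T(n) = (A + Bn)·(-7)^n.
From T(0) = -5: A = -5.
From T(1) = -5: (A + B)·(-7) = -5 ⇒ B = \frac{40}{7}.
So T(n) = \left(\frac{40 n}{7} - 5\right) \cdot (-7)^n.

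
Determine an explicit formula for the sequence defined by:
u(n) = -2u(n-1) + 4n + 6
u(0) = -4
First-order linear with linear forcing.
Homogeneous solution: u_h(n) = A·(-2)^n.
Try particular u_p(n) = pn + q. Substituting:
  pn + q = -2(p(n-1) + q) + 4n + 6.
Matching the n-coefficient: p = -2p + 4 ⇒ p = \frac{4}{3}.
Matching constants: q = 2p - 2q + 6 ⇒ q = \frac{26}{9}.
General: u(n) = A·(-2)^n + \frac{4 n}{3} + \frac{26}{9}.
Apply u(0) = -4: A + \frac{26}{9} = -4 ⇒ A = - \frac{62}{9}.
So u(n) = - \frac{62 \left(-2\right)^{n}}{9} + \frac{4 n}{3} + \frac{26}{9}.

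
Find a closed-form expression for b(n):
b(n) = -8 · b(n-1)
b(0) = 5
Pure geometric recurrence with ratio -8.
By induction b(n) = b(0) · (-8)^n = 5 \left(-8\right)^{n}.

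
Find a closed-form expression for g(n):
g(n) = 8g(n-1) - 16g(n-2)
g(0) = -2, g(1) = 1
Characteristic equation: x² - 8x + 16 = 0, which is (x - (4))².
Repeated root r = 4.
General solution: g(n) = (A + Bn)·(4)^n.
From g(0) = -2: A = -2.
From g(1) = 1: (A + B)·(4) = 1 ⇒ B = \frac{9}{4}.
So g(n) = \left(\frac{9 n}{4} - 2\right) \cdot (4)^n.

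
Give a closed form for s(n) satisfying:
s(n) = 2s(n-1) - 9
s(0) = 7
First-order linear non-homogeneous.
Homogeneous solution: s_h(n) = A·(2)^n.
Try constant particular solution s_p = K: K = 2K - 9 ⇒ K = 9.
General: s(n) = A·(2)^n + 9.
Apply s(0) = 7: A + 9 = 7 ⇒ A = -2.
So s(n) = 9 - 2 \cdot 2^{n}.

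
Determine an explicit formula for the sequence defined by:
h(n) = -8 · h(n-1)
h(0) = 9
Pure geometric recurrence with ratio -8.
By induction h(n) = h(0) · (-8)^n = 9 \left(-8\right)^{n}.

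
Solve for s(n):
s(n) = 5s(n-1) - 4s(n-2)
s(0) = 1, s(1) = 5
Characteristic equation: x² - 5x + 4 = 0, which factors as (x - (4))(x - (1)) = 0.
Roots r₁ = 4, r₂ = 1 (distinct).
General solution: s(n) = A·(4)^n + B·(1)^n.
From s(0) = 1: A + B = 1.
From s(1) = 5: 4A + B = 5.
Solving: A = \frac{4}{3}, B = - \frac{1}{3}.
So s(n) = \frac{4 \cdot 4^{n}}{3} - \frac{1}{3}.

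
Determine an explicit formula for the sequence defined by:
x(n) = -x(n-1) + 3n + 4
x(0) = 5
First-order linear with linear forcing.
Homogeneous solution: x_h(n) = A·(-1)^n.
Try particular x_p(n) = pn + q. Substituting:
  pn + q = -(p(n-1) + q) + 3n + 4.
Matching the n-coefficient: p = -p + 3 ⇒ p = \frac{3}{2}.
Matching constants: q = p - q + 4 ⇒ q = \frac{11}{4}.
General: x(n) = A·(-1)^n + \frac{3 n}{2} + \frac{11}{4}.
Apply x(0) = 5: A + \frac{11}{4} = 5 ⇒ A = \frac{9}{4}.
So x(n) = \frac{9 \left(-1\right)^{n}}{4} + \frac{3 n}{2} + \frac{11}{4}.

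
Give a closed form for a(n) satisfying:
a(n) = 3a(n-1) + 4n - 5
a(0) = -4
First-order linear with linear forcing.
Homogeneous solution: a_h(n) = A·(3)^n.
Try particular a_p(n) = pn + q. Substituting:
  pn + q = 3(p(n-1) + q) + 4n - 5.
Matching the n-coefficient: p = 3p + 4 ⇒ p = -2.
Matching constants: q = -3p + 3q - 5 ⇒ q = - \frac{1}{2}.
General: a(n) = A·(3)^n - 2 n - \frac{1}{2}.
Apply a(0) = -4: A - \frac{1}{2} = -4 ⇒ A = - \frac{7}{2}.
So a(n) = - \frac{7 \cdot 3^{n}}{2} - 2 n - \frac{1}{2}.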